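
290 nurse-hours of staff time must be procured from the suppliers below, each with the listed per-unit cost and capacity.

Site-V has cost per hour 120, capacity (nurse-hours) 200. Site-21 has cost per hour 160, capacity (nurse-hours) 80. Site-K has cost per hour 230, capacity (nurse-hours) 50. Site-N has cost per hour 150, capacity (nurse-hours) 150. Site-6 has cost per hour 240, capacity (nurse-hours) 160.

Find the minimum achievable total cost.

Cheapest first:
Take 200 from Site-V at 120 ; need 90 more.
Take 90 from Site-N at 150 to finish.
Site-21, Site-K, Site-6: unused.
Cost = 200×120 + 90×150 = 37500.

37500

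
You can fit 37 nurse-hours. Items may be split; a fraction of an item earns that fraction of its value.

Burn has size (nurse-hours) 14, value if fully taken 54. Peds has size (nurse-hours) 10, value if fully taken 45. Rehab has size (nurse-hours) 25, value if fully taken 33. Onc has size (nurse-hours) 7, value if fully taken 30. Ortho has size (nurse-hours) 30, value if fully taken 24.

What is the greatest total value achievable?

136.92

Sort by value density: Peds 45/10≈4.5, Onc 30/7≈4.29, Burn 54/14≈3.86, Rehab 33/25≈1.32, Ortho 24/30≈0.8.
Take all of Peds (10 nurse-hours, value 45) → 27 nurse-hours left.
All 7 nurse-hours of Onc fit (value 30) → 20 remain.
All 14 nurse-hours of Burn fit (value 54) → 6 remain.
Only 6 nurse-hours remain; take 6/25 of Rehab for value 33×6/25 = 7.92.
Total value = 136.92.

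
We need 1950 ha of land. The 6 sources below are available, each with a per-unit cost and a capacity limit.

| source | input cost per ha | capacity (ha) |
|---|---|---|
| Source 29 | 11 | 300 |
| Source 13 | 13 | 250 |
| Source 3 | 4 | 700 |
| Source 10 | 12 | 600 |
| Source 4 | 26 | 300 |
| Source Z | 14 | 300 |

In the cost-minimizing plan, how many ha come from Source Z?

Fill from the cheapest source first.
Source 3 (4): use full 700 → 1250 ha to go.
Take 300 from Source 29 at 11 → need 950 more.
Source 10 at 12: take all 600 ha → 350 still needed.
Source 13 (13): use full 250 → 100 ha to go.
Source Z (14): take the remaining 100 → done.
Source 4: unused.

100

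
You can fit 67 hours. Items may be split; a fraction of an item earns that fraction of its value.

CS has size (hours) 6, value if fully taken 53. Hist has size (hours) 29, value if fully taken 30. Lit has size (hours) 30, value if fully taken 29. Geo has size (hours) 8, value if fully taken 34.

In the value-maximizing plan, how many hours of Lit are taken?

Sort by value density: CS 53/6≈8.83, Geo 34/8≈4.25, Hist 30/29≈1.03, Lit 29/30≈0.967.
Take all of CS (6 hours, value 53) ; 61 hours left.
Take all of Geo (8 hours, value 34) ; 53 hours left.
All 29 hours of Hist fit (value 30) ; 24 remain.
Only 24 hours remain; take 24/30 of Lit for value 29×24/30 = 23.2.

24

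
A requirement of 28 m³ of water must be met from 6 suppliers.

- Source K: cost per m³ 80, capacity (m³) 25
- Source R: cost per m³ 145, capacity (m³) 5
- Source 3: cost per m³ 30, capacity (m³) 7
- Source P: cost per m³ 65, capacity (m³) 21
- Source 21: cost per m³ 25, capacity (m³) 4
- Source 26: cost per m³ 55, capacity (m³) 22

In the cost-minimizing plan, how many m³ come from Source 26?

17

Fill from the cheapest supplier first.
Source 21 (25): use full 4 — 24 m³ to go.
Source 3 (30): use full 7 — 17 m³ to go.
Source 26 at 55: take 17 of its 22 — requirement met.
Source P, Source K, Source R: unused.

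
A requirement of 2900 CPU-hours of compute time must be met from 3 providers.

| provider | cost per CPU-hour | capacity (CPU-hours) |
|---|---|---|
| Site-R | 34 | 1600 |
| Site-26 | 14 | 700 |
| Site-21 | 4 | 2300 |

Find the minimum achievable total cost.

17600

Fill from the cheapest provider first.
Take 2300 from Site-21 at 4 → need 600 more.
Site-26 (14): take the remaining 600 → done.
Site-R: unused.
Cost = 2300×4 + 600×14 = 17600.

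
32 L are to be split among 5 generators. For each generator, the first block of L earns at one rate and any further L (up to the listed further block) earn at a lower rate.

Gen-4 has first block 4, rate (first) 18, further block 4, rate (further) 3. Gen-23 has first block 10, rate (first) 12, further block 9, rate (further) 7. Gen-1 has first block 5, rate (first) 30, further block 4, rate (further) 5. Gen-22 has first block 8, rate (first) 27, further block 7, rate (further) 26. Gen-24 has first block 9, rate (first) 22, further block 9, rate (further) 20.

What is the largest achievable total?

806

Treat each block as its own option and order by rate: Gen-1/tier1 30 > Gen-22/tier1 27 > Gen-22/tier2 26 > Gen-24/tier1 22 > Gen-24/tier2 20 > Gen-4/tier1 18 > Gen-23/tier1 12 > Gen-23/tier2 7 > Gen-1/tier2 5 > Gen-4/tier2 3.
Gen-1 tier1 at 30: fill all 5 ; 27 left.
Fill Gen-22 tier1 block (8 at 27) ; 19 left.
Gen-22/tier2 (26): +7 ; 12 left.
Gen-24/tier1 (22): +9 ; 3 left.
Gen-24 tier2 at 20: only 3 left, fill 3.
Total = 30×5 + 27×8 + 26×7 + 22×9 + 20×3 = 806.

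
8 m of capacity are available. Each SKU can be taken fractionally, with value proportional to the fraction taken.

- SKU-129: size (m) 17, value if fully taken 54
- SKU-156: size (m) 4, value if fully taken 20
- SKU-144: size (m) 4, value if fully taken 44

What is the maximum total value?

64

Best value per unit of size first: SKU-144 44/4≈11, SKU-156 20/4≈5, SKU-129 54/17≈3.18.
SKU-144: take in full, 4 m for value 44 ; 4 left.
SKU-156: take in full, 4 m for value 20 ; 0 left.
Total value = 64.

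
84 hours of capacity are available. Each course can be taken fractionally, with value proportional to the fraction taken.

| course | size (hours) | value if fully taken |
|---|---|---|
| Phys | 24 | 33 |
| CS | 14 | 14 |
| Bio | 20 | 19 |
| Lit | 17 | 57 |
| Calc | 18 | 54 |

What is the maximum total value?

Rank by value-to-size ratio: Lit 57/17≈3.35, Calc 54/18≈3, Phys 33/24≈1.38, CS 14/14≈1, Bio 19/20≈0.95.
Lit: take in full, 17 hours for value 57 ; 67 left.
Take all of Calc (18 hours, value 54) ; 49 hours left.
Phys: take in full, 24 hours for value 33 ; 25 left.
All 14 hours of CS fit (value 14) ; 11 remain.
Fill the last 11 hours with part of Bio: 11/20 of it earns 10.45.
Total value = 168.45.

168.45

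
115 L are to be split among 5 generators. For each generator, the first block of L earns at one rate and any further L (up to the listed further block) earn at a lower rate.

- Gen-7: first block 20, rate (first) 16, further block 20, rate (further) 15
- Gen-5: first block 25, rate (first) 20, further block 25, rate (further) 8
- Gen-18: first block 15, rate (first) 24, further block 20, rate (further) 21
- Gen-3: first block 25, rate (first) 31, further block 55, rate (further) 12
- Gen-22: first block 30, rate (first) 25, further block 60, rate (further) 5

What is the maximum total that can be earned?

2805

Rank every tier by rate: Gen-3/tier1 31 > Gen-22/tier1 25 > Gen-18/tier1 24 > Gen-18/tier2 21 > Gen-5/tier1 20 > Gen-7/tier1 16 > Gen-7/tier2 15 > Gen-3/tier2 12 > Gen-5/tier2 8 > Gen-22/tier2 5.
Gen-3 tier1 at 31: fill all 25 ; 90 left.
Fill Gen-22 tier1 block (30 at 25) ; 60 left.
Gen-18 tier1 at 24: fill all 15 ; 45 left.
Gen-18 tier2 at 21: fill all 20 ; 25 left.
Fill Gen-5 tier1 block (25 at 20) ; 0 left.
Total = 31×25 + 25×30 + 24×15 + 21×20 + 20×25 = 2805.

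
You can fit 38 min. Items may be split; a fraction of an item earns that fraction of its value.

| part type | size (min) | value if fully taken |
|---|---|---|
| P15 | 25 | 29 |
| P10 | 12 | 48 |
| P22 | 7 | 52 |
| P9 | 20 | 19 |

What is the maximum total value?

122.04

Best value per unit of size first: P22 52/7≈7.43, P10 48/12≈4, P15 29/25≈1.16, P9 19/20≈0.95.
Take all of P22 (7 min, value 52) — 31 min left.
Take all of P10 (12 min, value 48) — 19 min left.
19 min left: a 19/25 share of P15 gives 29×19/25 = 22.04.
Total value = 122.04.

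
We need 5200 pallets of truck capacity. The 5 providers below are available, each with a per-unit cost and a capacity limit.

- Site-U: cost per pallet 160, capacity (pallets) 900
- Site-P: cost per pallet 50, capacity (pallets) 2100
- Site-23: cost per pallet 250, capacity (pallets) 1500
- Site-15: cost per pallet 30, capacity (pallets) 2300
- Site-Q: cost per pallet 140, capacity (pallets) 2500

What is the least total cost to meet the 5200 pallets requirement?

Fill from the cheapest provider first.
Take 2300 from Site-15 at 30 ; need 2900 more.
Site-P at 50: take all 2100 pallets ; 800 still needed.
Site-Q (140): take the remaining 800 ; done.
Site-U, Site-23: unused.
Cost = 2300×30 + 2100×50 + 800×140 = 286000.

286000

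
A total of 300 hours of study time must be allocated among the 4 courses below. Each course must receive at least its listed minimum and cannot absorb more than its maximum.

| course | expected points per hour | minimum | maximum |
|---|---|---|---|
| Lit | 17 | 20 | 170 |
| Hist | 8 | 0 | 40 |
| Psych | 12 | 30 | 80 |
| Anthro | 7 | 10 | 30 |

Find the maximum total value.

4240

Meeting every minimum uses 20+0+30+10 = 60 hours, leaving 240.
Highest expected points per hour first: Lit 17 > Psych 12 > Hist 8 > Anthro 7.
Give Lit 150 more to hit its cap of 170 — 90 left.
Psych: +50 to 80 (cap) — 40 left.
Give Hist 40 more to hit its cap of 40 — 0 left.
Total = 17×170 + 8×40 + 12×80 + 7×10 = 4240.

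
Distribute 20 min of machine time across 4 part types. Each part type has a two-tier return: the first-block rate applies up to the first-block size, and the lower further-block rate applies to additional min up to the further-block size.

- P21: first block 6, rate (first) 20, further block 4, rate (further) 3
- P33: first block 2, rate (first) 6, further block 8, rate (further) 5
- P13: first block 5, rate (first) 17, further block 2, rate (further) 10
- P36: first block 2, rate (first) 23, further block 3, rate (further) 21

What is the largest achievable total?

Treat each block as its own option and order by rate: P36/T1 23 > P36/T2 21 > P21/T1 20 > P13/T1 17 > P13/T2 10 > P33/T1 6 > P33/T2 5 > P21/T2 3.
P36 T1 at 23: fill all 2 ; 18 left.
P36/T2 (21): +3 ; 15 left.
P21/T1 (20): +6 ; 9 left.
Fill P13 T1 block (5 at 17) ; 4 left.
P13 T2 at 10: fill all 2 ; 2 left.
Fill P33 T1 block (2 at 6) ; 0 left.
Total = 23×2 + 21×3 + 20×6 + 17×5 + 10×2 + 6×2 = 346.

346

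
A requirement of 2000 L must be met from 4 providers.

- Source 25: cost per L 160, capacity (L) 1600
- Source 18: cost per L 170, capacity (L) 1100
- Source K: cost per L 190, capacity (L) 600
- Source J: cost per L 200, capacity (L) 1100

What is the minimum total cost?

Fill from the cheapest provider first.
Source 25 (160): use full 1600 — 400 L to go.
Source 18 at 170: take 400 of its 1100 — requirement met.
Source K, Source J: unused.
Cost = 1600×160 + 400×170 = 324000.

324000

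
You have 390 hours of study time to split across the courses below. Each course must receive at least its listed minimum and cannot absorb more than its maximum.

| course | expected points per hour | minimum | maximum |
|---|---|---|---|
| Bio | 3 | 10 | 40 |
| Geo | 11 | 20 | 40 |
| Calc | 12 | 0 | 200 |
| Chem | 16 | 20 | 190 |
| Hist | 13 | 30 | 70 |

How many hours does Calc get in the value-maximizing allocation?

Meeting every minimum uses 10+20+0+20+30 = 80 hours, leaving 310.
Rank by expected points per hour: Chem 16 > Hist 13 > Calc 12 > Geo 11 > Bio 3.
Chem: +170 to 190 (cap) → 140 left.
Hist takes 40 more to reach its cap of 70 → 100 left.
Calc: +100 (room for 200) → 100. Pool exhausted.

100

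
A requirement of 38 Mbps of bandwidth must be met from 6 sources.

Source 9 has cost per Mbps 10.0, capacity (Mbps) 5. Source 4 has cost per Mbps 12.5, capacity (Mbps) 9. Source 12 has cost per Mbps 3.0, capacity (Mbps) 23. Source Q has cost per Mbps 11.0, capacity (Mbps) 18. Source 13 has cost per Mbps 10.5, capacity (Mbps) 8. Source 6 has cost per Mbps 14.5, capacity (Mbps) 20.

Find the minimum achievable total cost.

Fill from the cheapest source first.
Source 12 at 3.0: take all 23 Mbps ; 15 still needed.
Take 5 from Source 9 at 10.0 ; need 10 more.
Source 13 at 10.5: take all 8 Mbps ; 2 still needed.
Source Q (11.0): take the remaining 2 ; done.
Source 4, Source 6: unused.
Cost = 23×3.0 + 5×10.0 + 8×10.5 + 2×11.0 = 225.

225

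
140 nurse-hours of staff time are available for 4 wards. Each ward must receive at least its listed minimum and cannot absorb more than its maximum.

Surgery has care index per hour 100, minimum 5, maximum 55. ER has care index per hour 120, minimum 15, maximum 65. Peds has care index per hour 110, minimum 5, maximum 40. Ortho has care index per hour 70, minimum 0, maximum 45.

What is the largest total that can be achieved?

15700

Meeting every minimum uses 5+15+5+0 = 25 nurse-hours, leaving 115.
Highest care index per hour first: ER 120 > Peds 110 > Surgery 100 > Ortho 70.
ER takes 50 more to reach its cap of 65 ; 65 left.
Give Peds 35 more to hit its cap of 40 ; 30 left.
Surgery has room for 50 more but only 30 remain, so it gets 35.
Total = 100×35 + 120×65 + 110×40 = 15700.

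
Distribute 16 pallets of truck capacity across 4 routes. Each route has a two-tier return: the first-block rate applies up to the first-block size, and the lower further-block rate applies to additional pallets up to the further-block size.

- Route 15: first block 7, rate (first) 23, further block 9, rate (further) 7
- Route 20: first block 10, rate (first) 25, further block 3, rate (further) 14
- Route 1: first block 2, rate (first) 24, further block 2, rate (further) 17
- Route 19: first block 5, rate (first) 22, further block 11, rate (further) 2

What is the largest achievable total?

Treat each block as its own option and order by rate: Route 20/T1 25 > Route 1/T1 24 > Route 15/T1 23 > Route 19/T1 22 > Route 1/T2 17 > Route 20/T2 14 > Route 15/T2 7 > Route 19/T2 2.
Route 20 T1 at 25: fill all 10 — 6 left.
Route 1 T1 at 24: fill all 2 — 4 left.
Route 15 T1 at 23: only 4 left, fill 4.
Total = 25×10 + 24×2 + 23×4 = 390.

390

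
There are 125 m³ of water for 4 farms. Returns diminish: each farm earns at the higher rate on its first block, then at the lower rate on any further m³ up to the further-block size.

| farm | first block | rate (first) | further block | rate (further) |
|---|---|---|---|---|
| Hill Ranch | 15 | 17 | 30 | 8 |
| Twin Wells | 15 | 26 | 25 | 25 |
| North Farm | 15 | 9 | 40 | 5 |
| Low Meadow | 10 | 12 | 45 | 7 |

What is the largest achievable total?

1870

Treat each block as its own option and order by rate: Twin Wells/T1 26 > Twin Wells/T2 25 > Hill Ranch/T1 17 > Low Meadow/T1 12 > North Farm/T1 9 > Hill Ranch/T2 8 > Low Meadow/T2 7 > North Farm/T2 5.
Fill Twin Wells T1 block (15 at 26) → 110 left.
Fill Twin Wells T2 block (25 at 25) → 85 left.
Hill Ranch/T1 (17): +15 → 70 left.
Fill Low Meadow T1 block (10 at 12) → 60 left.
North Farm T1 at 9: fill all 15 → 45 left.
Hill Ranch T2 at 8: fill all 30 → 15 left.
15 remain; put them into Low Meadow T2 at 7.
Total = 26×15 + 25×25 + 17×15 + 12×10 + 9×15 + 8×30 + 7×15 = 1870.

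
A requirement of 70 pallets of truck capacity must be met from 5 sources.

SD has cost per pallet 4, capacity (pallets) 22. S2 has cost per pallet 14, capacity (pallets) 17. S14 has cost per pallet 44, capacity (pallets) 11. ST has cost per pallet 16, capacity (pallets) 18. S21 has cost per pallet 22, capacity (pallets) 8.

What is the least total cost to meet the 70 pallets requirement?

1010

Fill from the cheapest source first.
SD at 4: take all 22 pallets ; 48 still needed.
Take 17 from S2 at 14 ; need 31 more.
ST at 16: take all 18 pallets ; 13 still needed.
S21 (22): use full 8 ; 5 pallets to go.
Take 5 from S14 at 44 to finish.
Cost = 22×4 + 17×14 + 18×16 + 8×22 + 5×44 = 1010.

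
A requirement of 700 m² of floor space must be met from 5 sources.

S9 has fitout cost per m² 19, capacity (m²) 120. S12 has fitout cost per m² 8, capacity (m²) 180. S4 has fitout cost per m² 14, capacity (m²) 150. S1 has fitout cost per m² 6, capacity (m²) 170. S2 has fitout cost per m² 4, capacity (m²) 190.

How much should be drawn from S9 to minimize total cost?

Use sources in increasing cost order.
Take 190 from S2 at 4 → need 510 more.
S1 (6): use full 170 → 340 m² to go.
S12 at 8: take all 180 m² → 160 still needed.
S4 (14): use full 150 → 10 m² to go.
S9 (19): take the remaining 10 → done.

10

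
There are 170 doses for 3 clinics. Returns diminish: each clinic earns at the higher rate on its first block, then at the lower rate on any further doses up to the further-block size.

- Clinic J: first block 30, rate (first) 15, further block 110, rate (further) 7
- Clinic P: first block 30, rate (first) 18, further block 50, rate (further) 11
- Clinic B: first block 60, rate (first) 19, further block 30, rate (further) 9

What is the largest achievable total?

Rank every tier by rate: Clinic B/T1 19 > Clinic P/T1 18 > Clinic J/T1 15 > Clinic P/T2 11 > Clinic B/T2 9 > Clinic J/T2 7.
Fill Clinic B T1 block (60 at 19) ; 110 left.
Clinic P/T1 (18): +30 ; 80 left.
Clinic J T1 at 15: fill all 30 ; 50 left.
Fill Clinic P T2 block (50 at 11) ; 0 left.
Total = 19×60 + 18×30 + 15×30 + 11×50 = 2680.

2680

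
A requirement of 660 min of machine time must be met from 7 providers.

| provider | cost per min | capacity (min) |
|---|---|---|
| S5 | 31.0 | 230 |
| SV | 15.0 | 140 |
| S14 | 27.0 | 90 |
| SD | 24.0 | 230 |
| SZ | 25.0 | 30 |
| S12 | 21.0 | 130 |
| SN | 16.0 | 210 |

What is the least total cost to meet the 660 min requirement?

Use providers in increasing cost order.
SV (15.0): use full 140 → 520 min to go.
SN (16.0): use full 210 → 310 min to go.
S12 at 21.0: take all 130 min → 180 still needed.
SD (24.0): take the remaining 180 → done.
SZ, S14, S5: unused.
Cost = 140×15.0 + 210×16.0 + 130×21.0 + 180×24.0 = 12510.

12510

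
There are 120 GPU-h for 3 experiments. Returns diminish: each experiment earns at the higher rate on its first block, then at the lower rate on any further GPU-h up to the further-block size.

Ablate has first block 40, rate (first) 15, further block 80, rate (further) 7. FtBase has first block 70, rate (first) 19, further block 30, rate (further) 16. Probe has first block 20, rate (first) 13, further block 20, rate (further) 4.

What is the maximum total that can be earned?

Order all 6 blocks by rate: FtBase/first 19 > FtBase/second 16 > Ablate/first 15 > Probe/first 13 > Ablate/second 7 > Probe/second 4.
Fill FtBase first block (70 at 19) — 50 left.
Fill FtBase second block (30 at 16) — 20 left.
Ablate/first: +20 of 40 at 15; pool empty.
Total = 19×70 + 16×30 + 15×20 = 2110.

2110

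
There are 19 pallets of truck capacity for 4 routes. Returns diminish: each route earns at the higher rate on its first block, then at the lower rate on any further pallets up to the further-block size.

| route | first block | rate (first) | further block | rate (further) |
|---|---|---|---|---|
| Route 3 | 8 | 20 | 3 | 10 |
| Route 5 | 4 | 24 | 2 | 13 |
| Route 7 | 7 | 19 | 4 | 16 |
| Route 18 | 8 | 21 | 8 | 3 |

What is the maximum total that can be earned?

Rank every tier by rate: Route 5/first 24 > Route 18/first 21 > Route 3/first 20 > Route 7/first 19 > Route 7/second 16 > Route 5/second 13 > Route 3/second 10 > Route 18/second 3.
Route 5/first (24): +4 ; 15 left.
Route 18 first at 21: fill all 8 ; 7 left.
7 remain; put them into Route 3 first at 20.
Total = 24×4 + 21×8 + 20×7 = 404.

404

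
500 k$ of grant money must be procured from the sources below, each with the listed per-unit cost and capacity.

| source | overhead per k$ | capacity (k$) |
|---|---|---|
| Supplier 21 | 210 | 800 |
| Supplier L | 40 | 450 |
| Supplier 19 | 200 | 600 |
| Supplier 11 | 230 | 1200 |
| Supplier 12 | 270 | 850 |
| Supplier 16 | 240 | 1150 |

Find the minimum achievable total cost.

Cheapest first:
Supplier L (40): use full 450 ; 50 k$ to go.
Supplier 19 (200): take the remaining 50 ; done.
Supplier 21, Supplier 11, Supplier 16, Supplier 12: unused.
Cost = 450×40 + 50×200 = 28000.

28000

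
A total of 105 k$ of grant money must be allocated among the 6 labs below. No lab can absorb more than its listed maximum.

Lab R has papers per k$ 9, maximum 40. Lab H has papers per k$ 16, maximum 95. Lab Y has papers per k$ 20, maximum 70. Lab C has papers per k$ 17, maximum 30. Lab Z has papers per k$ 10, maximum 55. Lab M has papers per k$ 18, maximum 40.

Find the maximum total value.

2030

Highest papers per k$ first: Lab Y 20 > Lab M 18 > Lab C 17 > Lab H 16 > Lab Z 10 > Lab R 9.
Lab Y: +70 to 70 (cap) ; 35 left.
Only 35 left; Lab M takes them to reach 35.
Total = 20×70 + 18×35 = 2030.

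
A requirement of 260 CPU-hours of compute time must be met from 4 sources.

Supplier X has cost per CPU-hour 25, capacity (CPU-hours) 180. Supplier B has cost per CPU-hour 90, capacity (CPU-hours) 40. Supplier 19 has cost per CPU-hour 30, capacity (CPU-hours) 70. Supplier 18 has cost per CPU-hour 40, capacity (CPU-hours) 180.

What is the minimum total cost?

7000

Fill from the cheapest source first.
Supplier X at 25: take all 180 CPU-hours ; 80 still needed.
Supplier 19 (30): use full 70 ; 10 CPU-hours to go.
Supplier 18 (40): take the remaining 10 ; done.
Supplier B: unused.
Cost = 180×25 + 70×30 + 10×40 = 7000.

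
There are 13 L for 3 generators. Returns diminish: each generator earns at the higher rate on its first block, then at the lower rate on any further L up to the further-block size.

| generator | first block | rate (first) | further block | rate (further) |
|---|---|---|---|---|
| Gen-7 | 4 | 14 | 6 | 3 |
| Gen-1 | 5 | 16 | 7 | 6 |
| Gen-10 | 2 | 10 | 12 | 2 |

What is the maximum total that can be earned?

168

Treat each block as its own option and order by rate: Gen-1/T1 16 > Gen-7/T1 14 > Gen-10/T1 10 > Gen-1/T2 6 > Gen-7/T2 3 > Gen-10/T2 2.
Fill Gen-1 T1 block (5 at 16) → 8 left.
Gen-7 T1 at 14: fill all 4 → 4 left.
Fill Gen-10 T1 block (2 at 10) → 2 left.
Gen-1 T2 at 6: only 2 left, fill 2.
Total = 16×5 + 14×4 + 10×2 + 6×2 = 168.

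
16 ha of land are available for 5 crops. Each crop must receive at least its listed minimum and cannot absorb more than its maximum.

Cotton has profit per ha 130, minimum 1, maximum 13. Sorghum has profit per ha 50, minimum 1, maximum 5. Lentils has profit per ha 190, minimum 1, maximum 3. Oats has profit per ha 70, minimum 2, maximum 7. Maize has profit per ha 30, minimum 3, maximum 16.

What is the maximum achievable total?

1760

Meeting every minimum uses 1+1+1+2+3 = 8 ha, leaving 8.
Highest profit per ha first: Lentils 190 > Cotton 130 > Oats 70 > Sorghum 50 > Maize 30.
Lentils: +2 to 3 (cap) — 6 left.
Cotton: +6 (room for 12) → 7. Pool exhausted.
Total = 130×7 + 50×1 + 190×3 + 70×2 + 30×3 = 1760.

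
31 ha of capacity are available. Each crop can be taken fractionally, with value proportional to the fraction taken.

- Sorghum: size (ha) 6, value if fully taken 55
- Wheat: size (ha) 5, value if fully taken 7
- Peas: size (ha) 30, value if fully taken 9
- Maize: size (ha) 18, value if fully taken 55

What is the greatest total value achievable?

117.6

Sort by value density: Sorghum 55/6≈9.17, Maize 55/18≈3.06, Wheat 7/5≈1.4, Peas 9/30≈0.3.
Sorghum: take in full, 6 ha for value 55 — 25 left.
Take all of Maize (18 ha, value 55) — 7 ha left.
All 5 ha of Wheat fit (value 7) — 2 remain.
2 ha left: a 2/30 share of Peas gives 9×2/30 = 0.6.
Total value = 117.6.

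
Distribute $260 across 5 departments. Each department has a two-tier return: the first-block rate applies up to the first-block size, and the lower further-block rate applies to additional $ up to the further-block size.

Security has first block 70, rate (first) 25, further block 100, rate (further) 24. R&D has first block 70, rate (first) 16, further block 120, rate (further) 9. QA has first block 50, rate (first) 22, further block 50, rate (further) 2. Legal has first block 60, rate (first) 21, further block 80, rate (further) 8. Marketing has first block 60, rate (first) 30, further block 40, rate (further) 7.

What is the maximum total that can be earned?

Treat each block as its own option and order by rate: Marketing/first 30 > Security/first 25 > Security/second 24 > QA/first 22 > Legal/first 21 > R&D/first 16 > R&D/second 9 > Legal/second 8 > Marketing/second 7 > QA/second 2.
Marketing/first (30): +60 — 200 left.
Security first at 25: fill all 70 — 130 left.
Security/second (24): +100 — 30 left.
30 remain; put them into QA first at 22.
Total = 30×60 + 25×70 + 24×100 + 22×30 = 6610.

6610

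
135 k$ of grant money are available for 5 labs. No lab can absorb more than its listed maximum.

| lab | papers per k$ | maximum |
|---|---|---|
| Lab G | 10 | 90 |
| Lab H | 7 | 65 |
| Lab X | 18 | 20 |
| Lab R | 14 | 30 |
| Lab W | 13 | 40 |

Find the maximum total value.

1750

Order the labs by papers per k$: Lab X 18 > Lab R 14 > Lab W 13 > Lab G 10 > Lab H 7.
Lab X: +20 to 20 (cap) ; 115 left.
Lab R: +30 to 30 (cap) ; 85 left.
Give Lab W 40 to hit its cap of 40 ; 45 left.
Lab G: +45 (room for 90) → 45. Pool exhausted.
Total = 10×45 + 18×20 + 14×30 + 13×40 = 1750.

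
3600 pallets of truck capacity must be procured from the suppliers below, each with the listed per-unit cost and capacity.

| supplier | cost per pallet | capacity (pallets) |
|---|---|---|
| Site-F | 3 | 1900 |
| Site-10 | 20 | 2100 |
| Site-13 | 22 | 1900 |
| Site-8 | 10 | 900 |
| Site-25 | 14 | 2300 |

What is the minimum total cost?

25900

Use suppliers in increasing cost order.
Take 1900 from Site-F at 3 — need 1700 more.
Site-8 (10): use full 900 — 800 pallets to go.
Site-25 (14): take the remaining 800 — done.
Site-10, Site-13: unused.
Cost = 1900×3 + 900×10 + 800×14 = 25900.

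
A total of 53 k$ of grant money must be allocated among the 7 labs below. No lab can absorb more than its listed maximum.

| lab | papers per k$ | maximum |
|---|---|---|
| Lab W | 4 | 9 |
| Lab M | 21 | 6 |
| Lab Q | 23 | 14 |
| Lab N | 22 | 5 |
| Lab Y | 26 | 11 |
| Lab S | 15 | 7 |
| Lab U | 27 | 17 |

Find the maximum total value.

1303

Rank by papers per k$: Lab U 27 > Lab Y 26 > Lab Q 23 > Lab N 22 > Lab M 21 > Lab S 15 > Lab W 4.
Lab U takes 17 to reach its cap of 17 → 36 left.
Give Lab Y 11 to hit its cap of 11 → 25 left.
Lab Q: +14 to 14 (cap) → 11 left.
Give Lab N 5 to hit its cap of 5 → 6 left.
Lab M takes 6 to reach its cap of 6 → 0 left.
Total = 21×6 + 23×14 + 22×5 + 26×11 + 27×17 = 1303.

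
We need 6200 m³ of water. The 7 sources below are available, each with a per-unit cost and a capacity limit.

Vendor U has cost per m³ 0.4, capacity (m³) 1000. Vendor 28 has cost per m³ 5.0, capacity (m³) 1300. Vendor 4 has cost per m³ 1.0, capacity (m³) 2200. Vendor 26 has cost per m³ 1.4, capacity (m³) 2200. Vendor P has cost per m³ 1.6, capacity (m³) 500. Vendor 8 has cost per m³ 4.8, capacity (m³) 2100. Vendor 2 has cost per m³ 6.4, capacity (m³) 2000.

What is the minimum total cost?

Cheapest first:
Vendor U (0.4): use full 1000 — 5200 m³ to go.
Vendor 4 (1.0): use full 2200 — 3000 m³ to go.
Vendor 26 (1.4): use full 2200 — 800 m³ to go.
Take 500 from Vendor P at 1.6 — need 300 more.
Vendor 8 (4.8): take the remaining 300 — done.
Vendor 28, Vendor 2: unused.
Cost = 1000×0.4 + 2200×1.0 + 2200×1.4 + 500×1.6 + 300×4.8 = 7920.

7920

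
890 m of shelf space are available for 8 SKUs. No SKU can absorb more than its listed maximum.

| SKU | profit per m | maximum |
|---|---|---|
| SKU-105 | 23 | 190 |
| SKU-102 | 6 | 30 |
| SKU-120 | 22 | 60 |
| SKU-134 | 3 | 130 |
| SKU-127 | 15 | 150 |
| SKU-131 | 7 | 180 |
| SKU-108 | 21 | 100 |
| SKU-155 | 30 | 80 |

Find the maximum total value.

Rank by profit per m: SKU-155 30 > SKU-105 23 > SKU-120 22 > SKU-108 21 > SKU-127 15 > SKU-131 7 > SKU-102 6 > SKU-134 3.
Give SKU-155 80 to hit its cap of 80 → 810 left.
SKU-105: +190 to 190 (cap) → 620 left.
Give SKU-120 60 to hit its cap of 60 → 560 left.
SKU-108 takes 100 to reach its cap of 100 → 460 left.
SKU-127 takes 150 to reach its cap of 150 → 310 left.
SKU-131: +180 to 180 (cap) → 130 left.
Give SKU-102 30 to hit its cap of 30 → 100 left.
Only 100 left; SKU-134 takes them to reach 100.
Total = 23×190 + 6×30 + 22×60 + 3×100 + 15×150 + 7×180 + 21×100 + 30×80 = 14180.

14180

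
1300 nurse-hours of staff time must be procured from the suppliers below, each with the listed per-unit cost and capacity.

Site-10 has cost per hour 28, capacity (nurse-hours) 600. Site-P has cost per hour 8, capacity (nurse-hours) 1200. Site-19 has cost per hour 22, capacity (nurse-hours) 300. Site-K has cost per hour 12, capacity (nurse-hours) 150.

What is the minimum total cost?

Cheapest first:
Site-P at 8: take all 1200 nurse-hours — 100 still needed.
Site-K at 12: take 100 of its 150 — requirement met.
Site-19, Site-10: unused.
Cost = 1200×8 + 100×12 = 10800.

10800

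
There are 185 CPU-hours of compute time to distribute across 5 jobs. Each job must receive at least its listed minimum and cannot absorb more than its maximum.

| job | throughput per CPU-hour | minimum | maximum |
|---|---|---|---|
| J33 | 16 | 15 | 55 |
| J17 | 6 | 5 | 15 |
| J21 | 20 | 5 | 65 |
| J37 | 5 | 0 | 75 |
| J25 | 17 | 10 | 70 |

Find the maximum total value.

3240

Meeting every minimum uses 15+5+5+0+10 = 35 CPU-hours, leaving 150.
Highest throughput per CPU-hour first: J21 20 > J25 17 > J33 16 > J17 6 > J37 5.
J21 takes 60 more to reach its cap of 65 ; 90 left.
J25: +60 to 70 (cap) ; 30 left.
Only 30 left; J33 takes them to reach 45.
Total = 16×45 + 6×5 + 20×65 + 17×70 = 3240.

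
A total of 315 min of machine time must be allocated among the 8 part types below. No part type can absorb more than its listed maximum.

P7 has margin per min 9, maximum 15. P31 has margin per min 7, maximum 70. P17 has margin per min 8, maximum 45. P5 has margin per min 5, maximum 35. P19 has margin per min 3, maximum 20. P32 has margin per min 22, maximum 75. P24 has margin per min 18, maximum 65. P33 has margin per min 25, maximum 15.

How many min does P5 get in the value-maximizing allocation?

Highest margin per min first: P33 25 > P32 22 > P24 18 > P7 9 > P17 8 > P31 7 > P5 5 > P19 3.
P33: +15 to 15 (cap) → 300 left.
Give P32 75 to hit its cap of 75 → 225 left.
Give P24 65 to hit its cap of 65 → 160 left.
P7 takes 15 to reach its cap of 15 → 145 left.
Give P17 45 to hit its cap of 45 → 100 left.
P31 takes 70 to reach its cap of 70 → 30 left.
P5: +30 (room for 35) → 30. Pool exhausted.

30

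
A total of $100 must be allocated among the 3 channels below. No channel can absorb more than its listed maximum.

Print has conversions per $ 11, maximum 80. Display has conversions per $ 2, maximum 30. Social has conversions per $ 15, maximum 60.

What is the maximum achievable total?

1340

Order the channels by conversions per $: Social 15 > Print 11 > Display 2.
Social takes 60 to reach its cap of 60 → 40 left.
Print: +40 (room for 80) → 40. Pool exhausted.
Total = 11×40 + 15×60 = 1340.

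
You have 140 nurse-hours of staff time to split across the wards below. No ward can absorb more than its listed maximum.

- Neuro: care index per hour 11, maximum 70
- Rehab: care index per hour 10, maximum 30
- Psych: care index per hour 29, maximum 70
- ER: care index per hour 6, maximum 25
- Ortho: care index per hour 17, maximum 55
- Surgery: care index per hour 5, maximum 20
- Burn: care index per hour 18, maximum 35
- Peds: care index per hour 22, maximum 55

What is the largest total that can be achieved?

Rank by care index per hour: Psych 29 > Peds 22 > Burn 18 > Ortho 17 > Neuro 11 > Rehab 10 > ER 6 > Surgery 5.
Psych: +70 to 70 (cap) ; 70 left.
Peds: +55 to 55 (cap) ; 15 left.
Burn has room for 35 but only 15 remain, so it gets 15.
Total = 29×70 + 18×15 + 22×55 = 3510.

3510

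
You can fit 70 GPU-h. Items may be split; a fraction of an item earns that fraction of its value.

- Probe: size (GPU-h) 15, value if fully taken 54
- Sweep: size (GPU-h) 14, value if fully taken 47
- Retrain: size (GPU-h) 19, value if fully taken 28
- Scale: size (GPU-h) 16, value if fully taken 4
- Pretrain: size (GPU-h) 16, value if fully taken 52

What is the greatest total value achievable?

182.5

Best value per unit of size first: Probe 54/15≈3.6, Sweep 47/14≈3.36, Pretrain 52/16≈3.25, Retrain 28/19≈1.47, Scale 4/16≈0.25.
Take all of Probe (15 GPU-h, value 54) — 55 GPU-h left.
Sweep: take in full, 14 GPU-h for value 47 — 41 left.
Take all of Pretrain (16 GPU-h, value 52) — 25 GPU-h left.
All 19 GPU-h of Retrain fit (value 28) — 6 remain.
6 GPU-h left: a 6/16 share of Scale gives 4×6/16 = 1.5.
Total value = 182.5.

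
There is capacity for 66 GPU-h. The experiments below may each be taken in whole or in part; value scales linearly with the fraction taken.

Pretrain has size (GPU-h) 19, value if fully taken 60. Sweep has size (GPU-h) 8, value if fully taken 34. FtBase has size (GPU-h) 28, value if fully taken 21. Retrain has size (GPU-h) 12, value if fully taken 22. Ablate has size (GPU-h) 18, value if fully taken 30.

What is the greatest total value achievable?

Sort by value density: Sweep 34/8≈4.25, Pretrain 60/19≈3.16, Retrain 22/12≈1.83, Ablate 30/18≈1.67, FtBase 21/28≈0.75.
Take all of Sweep (8 GPU-h, value 34) ; 58 GPU-h left.
Take all of Pretrain (19 GPU-h, value 60) ; 39 GPU-h left.
Retrain: take in full, 12 GPU-h for value 22 ; 27 left.
Take all of Ablate (18 GPU-h, value 30) ; 9 GPU-h left.
Fill the last 9 GPU-h with part of FtBase: 9/28 of it earns 6.75.
Total value = 152.75.

152.75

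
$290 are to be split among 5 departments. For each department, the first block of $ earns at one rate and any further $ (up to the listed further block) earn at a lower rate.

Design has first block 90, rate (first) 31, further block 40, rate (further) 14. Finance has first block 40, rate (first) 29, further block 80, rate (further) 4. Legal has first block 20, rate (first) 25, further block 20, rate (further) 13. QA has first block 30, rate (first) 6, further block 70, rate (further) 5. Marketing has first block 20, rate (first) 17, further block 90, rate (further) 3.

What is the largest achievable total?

Order all 10 blocks by rate: Design/T1 31 > Finance/T1 29 > Legal/T1 25 > Marketing/T1 17 > Design/T2 14 > Legal/T2 13 > QA/T1 6 > QA/T2 5 > Finance/T2 4 > Marketing/T2 3.
Design T1 at 31: fill all 90 ; 200 left.
Finance T1 at 29: fill all 40 ; 160 left.
Legal/T1 (25): +20 ; 140 left.
Marketing/T1 (17): +20 ; 120 left.
Design T2 at 14: fill all 40 ; 80 left.
Legal/T2 (13): +20 ; 60 left.
QA T1 at 6: fill all 30 ; 30 left.
QA/T2: +30 of 70 at 5; pool empty.
Total = 31×90 + 29×40 + 25×20 + 17×20 + 14×40 + 13×20 + 6×30 + 5×30 = 5940.

5940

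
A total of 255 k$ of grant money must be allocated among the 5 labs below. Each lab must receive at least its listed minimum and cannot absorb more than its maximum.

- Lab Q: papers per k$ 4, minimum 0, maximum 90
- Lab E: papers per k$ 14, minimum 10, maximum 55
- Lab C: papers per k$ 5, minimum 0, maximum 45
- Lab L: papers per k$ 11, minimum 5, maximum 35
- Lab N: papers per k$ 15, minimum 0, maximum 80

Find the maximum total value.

2740

Meeting every minimum uses 0+10+0+5+0 = 15 k$, leaving 240.
Rank by papers per k$: Lab N 15 > Lab E 14 > Lab L 11 > Lab C 5 > Lab Q 4.
Lab N: +80 to 80 (cap) ; 160 left.
Lab E: +45 to 55 (cap) ; 115 left.
Lab L: +30 to 35 (cap) ; 85 left.
Give Lab C 45 more to hit its cap of 45 ; 40 left.
Lab Q: +40 (room for 90) → 40. Pool exhausted.
Total = 4×40 + 14×55 + 5×45 + 11×35 + 15×80 = 2740.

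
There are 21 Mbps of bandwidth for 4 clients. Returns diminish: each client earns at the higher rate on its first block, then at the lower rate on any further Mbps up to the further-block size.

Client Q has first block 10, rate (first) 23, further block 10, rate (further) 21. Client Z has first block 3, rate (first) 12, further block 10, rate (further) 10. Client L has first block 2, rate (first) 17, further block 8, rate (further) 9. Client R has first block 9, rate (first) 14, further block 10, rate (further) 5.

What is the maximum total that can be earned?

Rank every tier by rate: Client Q/first 23 > Client Q/second 21 > Client L/first 17 > Client R/first 14 > Client Z/first 12 > Client Z/second 10 > Client L/second 9 > Client R/second 5.
Client Q/first (23): +10 — 11 left.
Client Q second at 21: fill all 10 — 1 left.
1 remain; put them into Client L first at 17.
Total = 23×10 + 21×10 + 17×1 = 457.

457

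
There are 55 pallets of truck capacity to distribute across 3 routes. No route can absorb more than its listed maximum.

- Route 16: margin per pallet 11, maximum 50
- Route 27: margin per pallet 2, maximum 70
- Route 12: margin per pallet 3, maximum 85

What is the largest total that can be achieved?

565

Highest margin per pallet first: Route 16 11 > Route 12 3 > Route 27 2.
Route 16 takes 50 to reach its cap of 50 ; 5 left.
Route 12 has room for 85 but only 5 remain, so it gets 5.
Total = 11×50 + 3×5 = 565.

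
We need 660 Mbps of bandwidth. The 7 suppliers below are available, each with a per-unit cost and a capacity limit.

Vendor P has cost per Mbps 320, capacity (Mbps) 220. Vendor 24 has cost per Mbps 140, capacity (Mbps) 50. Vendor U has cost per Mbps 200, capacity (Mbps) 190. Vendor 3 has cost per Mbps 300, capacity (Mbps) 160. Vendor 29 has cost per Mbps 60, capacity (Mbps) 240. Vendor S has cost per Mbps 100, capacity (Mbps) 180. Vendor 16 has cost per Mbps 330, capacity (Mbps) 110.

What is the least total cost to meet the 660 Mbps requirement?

77400

Fill from the cheapest supplier first.
Vendor 29 at 60: take all 240 Mbps — 420 still needed.
Take 180 from Vendor S at 100 — need 240 more.
Take 50 from Vendor 24 at 140 — need 190 more.
Vendor U (200): use full 190 — 0 Mbps to go.
Vendor 3, Vendor P, Vendor 16: unused.
Cost = 240×60 + 180×100 + 50×140 + 190×200 = 77400.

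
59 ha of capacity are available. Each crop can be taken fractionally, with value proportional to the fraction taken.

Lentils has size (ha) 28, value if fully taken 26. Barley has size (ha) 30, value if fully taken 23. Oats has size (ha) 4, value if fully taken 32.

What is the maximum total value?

Best value per unit of size first: Oats 32/4≈8, Lentils 26/28≈0.929, Barley 23/30≈0.767.
Take all of Oats (4 ha, value 32) ; 55 ha left.
All 28 ha of Lentils fit (value 26) ; 27 remain.
Fill the last 27 ha with part of Barley: 27/30 of it earns 20.7.
Total value = 78.7.

78.7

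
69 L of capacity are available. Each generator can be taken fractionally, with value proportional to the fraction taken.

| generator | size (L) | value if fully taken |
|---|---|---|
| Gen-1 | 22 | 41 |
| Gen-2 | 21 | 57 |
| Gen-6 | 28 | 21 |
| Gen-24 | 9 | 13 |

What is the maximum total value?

123.75

Sort by value density: Gen-2 57/21≈2.71, Gen-1 41/22≈1.86, Gen-24 13/9≈1.44, Gen-6 21/28≈0.75.
Gen-2: take in full, 21 L for value 57 — 48 left.
Take all of Gen-1 (22 L, value 41) — 26 L left.
Gen-24: take in full, 9 L for value 13 — 17 left.
17 L left: a 17/28 share of Gen-6 gives 21×17/28 = 12.75.
Total value = 123.75.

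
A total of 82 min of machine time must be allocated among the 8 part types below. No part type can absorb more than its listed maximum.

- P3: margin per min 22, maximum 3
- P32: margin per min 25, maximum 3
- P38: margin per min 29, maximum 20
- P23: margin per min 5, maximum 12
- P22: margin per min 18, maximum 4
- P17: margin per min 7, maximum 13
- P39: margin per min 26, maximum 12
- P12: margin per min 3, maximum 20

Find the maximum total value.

1301

Highest margin per min first: P38 29 > P39 26 > P32 25 > P3 22 > P22 18 > P17 7 > P23 5 > P12 3.
P38 takes 20 to reach its cap of 20 — 62 left.
P39: +12 to 12 (cap) — 50 left.
P32: +3 to 3 (cap) — 47 left.
P3: +3 to 3 (cap) — 44 left.
P22 takes 4 to reach its cap of 4 — 40 left.
P17: +13 to 13 (cap) — 27 left.
P23: +12 to 12 (cap) — 15 left.
P12: +15 (room for 20) → 15. Pool exhausted.
Total = 22×3 + 25×3 + 29×20 + 5×12 + 18×4 + 7×13 + 26×12 + 3×15 = 1301.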